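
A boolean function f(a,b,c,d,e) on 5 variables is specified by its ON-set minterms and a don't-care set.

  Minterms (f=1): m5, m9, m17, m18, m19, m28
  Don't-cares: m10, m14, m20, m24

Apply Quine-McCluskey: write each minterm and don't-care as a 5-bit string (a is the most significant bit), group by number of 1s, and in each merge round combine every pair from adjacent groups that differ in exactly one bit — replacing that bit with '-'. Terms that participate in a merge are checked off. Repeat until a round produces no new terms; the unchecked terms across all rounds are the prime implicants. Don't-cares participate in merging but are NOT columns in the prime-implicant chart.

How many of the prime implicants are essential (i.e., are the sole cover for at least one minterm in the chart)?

[col 0] 00101, 01001, 01010*, 01110*, 10001*, 10010*, 10011*, 10100*, 11000*, 11100*
[col 1] 01-10, 1-100, 100-1, 1001-, 11-00
Prime implicants: 00101, 01-10, 01001, 1-100, 100-1, 1001-, 11-00
PI chart (minterm → PIs covering it):
  5 | 00101  (sole → essential)
  9 | 01001  (sole → essential)
  17 | 100-1  (sole → essential)
  18 | 1001-  (sole → essential)
  19 | 100-1,1001-
  28 | 1-100,11-00
Essential prime implicants: 00101, 01001, 100-1, 1001-

4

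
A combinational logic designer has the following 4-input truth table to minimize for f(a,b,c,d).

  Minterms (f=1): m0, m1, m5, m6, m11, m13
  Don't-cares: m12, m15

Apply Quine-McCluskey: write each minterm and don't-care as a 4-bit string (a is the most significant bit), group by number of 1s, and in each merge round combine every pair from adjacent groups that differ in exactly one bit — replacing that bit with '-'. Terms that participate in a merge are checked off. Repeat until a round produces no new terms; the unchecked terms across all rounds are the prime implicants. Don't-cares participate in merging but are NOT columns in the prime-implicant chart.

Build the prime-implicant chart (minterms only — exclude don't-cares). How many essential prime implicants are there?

3

Round 0: 0000✓ 0001✓ 0101✓ 0110 1011✓ 1100✓ 1101✓ 1111✓
Round 1: -101 0-01 000- 1-11 11-1 110-
PIs = {-101, 0-01, 000-, 0110, 1-11, 11-1, 110-}
Coverage chart:
  m0: 000- ←essential
  m1: 0-01,000-
  m5: -101,0-01
  m6: 0110 ←essential
  m11: 1-11 ←essential
  m13: -101,11-1,110-
Essential: 000-, 0110, 1-11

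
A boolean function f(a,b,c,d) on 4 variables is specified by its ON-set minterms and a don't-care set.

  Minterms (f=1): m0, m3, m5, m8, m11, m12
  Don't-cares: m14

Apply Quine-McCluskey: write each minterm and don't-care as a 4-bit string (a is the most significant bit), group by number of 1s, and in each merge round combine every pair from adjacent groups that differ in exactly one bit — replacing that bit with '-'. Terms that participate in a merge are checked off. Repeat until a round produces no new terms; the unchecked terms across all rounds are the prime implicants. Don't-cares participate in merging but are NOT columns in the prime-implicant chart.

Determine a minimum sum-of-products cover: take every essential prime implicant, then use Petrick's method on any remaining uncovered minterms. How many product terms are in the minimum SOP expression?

4

[col 0] 0000*, 0011*, 0101, 1000*, 1011*, 1100*, 1110*
[col 1] -000, -011, 1-00, 11-0
Prime implicants: -000, -011, 0101, 1-00, 11-0
PI chart (minterm → PIs covering it):
  0 | -000  (sole → essential)
  3 | -011  (sole → essential)
  5 | 0101  (sole → essential)
  8 | -000,1-00
  11 | -011  (sole → essential)
  12 | 1-00,11-0
Essential prime implicants: -000, -011, 0101
Petrick residual → 1-00
Minimum SOP uses 4 PIs: b'c'd' + b'cd + a'bc'd + ac'd'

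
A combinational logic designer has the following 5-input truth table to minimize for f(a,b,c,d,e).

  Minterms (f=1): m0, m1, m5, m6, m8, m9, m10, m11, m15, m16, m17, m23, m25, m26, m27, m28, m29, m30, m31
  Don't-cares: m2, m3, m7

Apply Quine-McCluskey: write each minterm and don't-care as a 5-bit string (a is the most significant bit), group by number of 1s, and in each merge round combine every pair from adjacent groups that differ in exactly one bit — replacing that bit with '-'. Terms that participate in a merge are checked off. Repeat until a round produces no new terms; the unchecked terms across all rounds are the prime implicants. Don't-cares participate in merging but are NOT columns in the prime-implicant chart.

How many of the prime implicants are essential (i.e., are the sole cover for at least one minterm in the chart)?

6

Round 0: 00000✓ 00001✓ 00010✓ 00011✓ 00101✓ 00110✓ 00111✓ 01000✓ 01001✓ 01010✓ 01011✓ 01111✓ 10000✓ 10001✓ 10111✓ 11001✓ 11010✓ 11011✓ 11100✓ 11101✓ 11110✓ 11111✓
Round 1: -0000✓ -0001✓ -0111✓ -1001✓ -1010✓ -1011✓ -1111✓ 0-000✓ 0-001✓ 0-010✓ 0-011✓ 0-111✓ 00-01✓ 00-10✓ 00-11✓ 000-0✓ 000-1✓ 0000-✓ 0001-✓ 001-1✓ 0011-✓ 01-11✓ 010-0✓ 010-1✓ 0100-✓ 0101-✓ 1-001✓ 1-111✓ 1000-✓ 11-01✓ 11-10✓ 11-11✓ 110-1✓ 1101-✓ 111-0✓ 111-1✓ 1110-✓ 1111-✓
Round 2: --001 --111 -000- -1-11 -10-1 -101- 0--11 0-0-0✓ 0-0-1✓ 0-00-✓ 0-01-✓ 00--1 00-1- 000--✓ 010--✓ 11--1 11-1- 111--
Round 3: 0-0--
PIs = {--001, --111, -000-, -1-11, -10-1, -101-, 0--11, 0-0--, 00--1, 00-1-, 11--1, 11-1-, 111--}
Coverage chart:
  m0: -000-,0-0--
  m1: --001,-000-,0-0--,00--1
  m5: 00--1 ←essential
  m6: 00-1- ←essential
  m8: 0-0-- ←essential
  m9: --001,-10-1,0-0--
  m10: -101-,0-0--
  m11: -1-11,-10-1,-101-,0--11,0-0--
  m15: --111,-1-11,0--11
  m16: -000- ←essential
  m17: --001,-000-
  m23: --111 ←essential
  m25: --001,-10-1,11--1
  m26: -101-,11-1-
  m27: -1-11,-10-1,-101-,11--1,11-1-
  m28: 111-- ←essential
  m29: 11--1,111--
  m30: 11-1-,111--
  m31: --111,-1-11,11--1,11-1-,111--
Essential: --111, -000-, 0-0--, 00--1, 00-1-, 111--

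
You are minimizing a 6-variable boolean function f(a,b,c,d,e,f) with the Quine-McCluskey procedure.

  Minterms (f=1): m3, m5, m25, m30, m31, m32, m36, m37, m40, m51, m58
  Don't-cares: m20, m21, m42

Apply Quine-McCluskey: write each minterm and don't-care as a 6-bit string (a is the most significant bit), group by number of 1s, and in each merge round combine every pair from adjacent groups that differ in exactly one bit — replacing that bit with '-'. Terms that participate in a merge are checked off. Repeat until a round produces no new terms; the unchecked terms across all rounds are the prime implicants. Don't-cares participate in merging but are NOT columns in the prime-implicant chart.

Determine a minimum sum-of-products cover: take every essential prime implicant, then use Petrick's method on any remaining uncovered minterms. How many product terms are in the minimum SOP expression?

[col 0] 000011, 000101*, 010100*, 010101*, 011001, 011110*, 011111*, 100000*, 100100*, 100101*, 101000*, 101010*, 110011, 111010*
[col 1] -00101, 0-0101, 01010-, 01111-, 1-1010, 10-000, 100-00, 10010-, 1010-0
Prime implicants: -00101, 0-0101, 000011, 01010-, 011001, 01111-, 1-1010, 10-000, 100-00, 10010-, 1010-0, 110011
PI chart (minterm → PIs covering it):
  3 | 000011  (sole → essential)
  5 | -00101,0-0101
  25 | 011001  (sole → essential)
  30 | 01111-  (sole → essential)
  31 | 01111-  (sole → essential)
  32 | 10-000,100-00
  36 | 100-00,10010-
  37 | -00101,10010-
  40 | 10-000,1010-0
  51 | 110011  (sole → essential)
  58 | 1-1010  (sole → essential)
Essential prime implicants: 000011, 011001, 01111-, 1-1010, 110011
Petrick residual → -00101, 10-000, 100-00
Minimum SOP uses 8 PIs: b'c'de'f + a'b'c'd'ef + a'bcd'e'f + a'bcde + acd'ef' + ab'd'e'f' + ab'c'e'f' + abc'd'ef

8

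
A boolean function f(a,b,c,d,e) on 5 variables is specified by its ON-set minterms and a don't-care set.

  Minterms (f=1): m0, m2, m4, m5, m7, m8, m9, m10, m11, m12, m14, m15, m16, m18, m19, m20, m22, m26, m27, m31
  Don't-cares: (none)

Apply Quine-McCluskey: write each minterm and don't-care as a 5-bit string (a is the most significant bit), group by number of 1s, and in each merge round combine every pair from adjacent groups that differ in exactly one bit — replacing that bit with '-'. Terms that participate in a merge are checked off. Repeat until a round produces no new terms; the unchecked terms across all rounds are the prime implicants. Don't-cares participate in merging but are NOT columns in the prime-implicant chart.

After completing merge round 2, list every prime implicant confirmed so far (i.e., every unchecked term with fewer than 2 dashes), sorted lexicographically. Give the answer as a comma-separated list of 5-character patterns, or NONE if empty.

[col 0] 00000*, 00010*, 00100*, 00101*, 00111*, 01000*, 01001*, 01010*, 01011*, 01100*, 01110*, 01111*, 10000*, 10010*, 10011*, 10100*, 10110*, 11010*, 11011*, 11111*
[col 1] -0000*, -0010*, -0100*, -1010*, -1011*, -1111*, 0-000*, 0-010*, 0-100*, 0-111, 00-00*, 000-0*, 001-1, 0010-, 01-00*, 01-10*, 01-11*, 010-0*, 010-1*, 0100-*, 0101-*, 011-0*, 0111-*, 1-010*, 1-011*, 10-00*, 10-10*, 100-0*, 1001-*, 101-0*, 11-11*, 1101-*
[col 2] --010, -0-00, -00-0, -1-11, -101-, 0--00, 0-0-0, 01--0, 01-1-, 010--, 1-01-, 10--0
Prime implicants: --010, -0-00, -00-0, -1-11, -101-, 0--00, 0-0-0, 0-111, 001-1, 0010-, 01--0, 01-1-, 010--, 1-01-, 10--0

0-111, 001-1, 0010-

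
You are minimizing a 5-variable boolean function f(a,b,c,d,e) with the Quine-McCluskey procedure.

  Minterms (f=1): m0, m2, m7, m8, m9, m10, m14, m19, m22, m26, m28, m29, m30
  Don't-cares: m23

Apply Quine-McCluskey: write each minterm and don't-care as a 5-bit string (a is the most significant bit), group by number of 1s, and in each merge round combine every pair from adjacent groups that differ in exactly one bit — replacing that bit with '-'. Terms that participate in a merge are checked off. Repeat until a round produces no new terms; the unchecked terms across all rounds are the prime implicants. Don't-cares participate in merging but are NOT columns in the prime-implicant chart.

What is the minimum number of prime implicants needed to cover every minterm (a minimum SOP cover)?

size-2^0 implicants → 00000(✓)  00010(✓)  00111(✓)  01000(✓)  01001(✓)  01010(✓)  01110(✓)  10011(✓)  10110(✓)  10111(✓)  11010(✓)  11100(✓)  11101(✓)  11110(✓)
size-2^1 implicants → -0111  -1010(✓)  -1110(✓)  0-000(✓)  0-010(✓)  000-0(✓)  01-10(✓)  010-0(✓)  0100-  1-110  10-11  1011-  11-10(✓)  111-0  1110-
size-2^2 implicants → -1-10  0-0-0
Unchecked terms (primes): -0111, -1-10, 0-0-0, 0100-, 1-110, 10-11, 1011-, 111-0, 1110-
Minterm coverage:
  m0 ⊆ 0-0-0 [E]
  m2 ⊆ 0-0-0 [E]
  m7 ⊆ -0111 [E]
  m8 ⊆ 0-0-0,0100-
  m9 ⊆ 0100- [E]
  m10 ⊆ -1-10,0-0-0
  m14 ⊆ -1-10 [E]
  m19 ⊆ 10-11 [E]
  m22 ⊆ 1-110,1011-
  m26 ⊆ -1-10 [E]
  m28 ⊆ 111-0,1110-
  m29 ⊆ 1110- [E]
  m30 ⊆ -1-10,1-110,111-0
E = {-0111, -1-10, 0-0-0, 0100-, 10-11, 1110-}
Petrick residual → 1-110
Cover = b'cde + bde' + a'c'e' + a'bc'd' + acde' + ab'de + abcd'  |cover|=7

7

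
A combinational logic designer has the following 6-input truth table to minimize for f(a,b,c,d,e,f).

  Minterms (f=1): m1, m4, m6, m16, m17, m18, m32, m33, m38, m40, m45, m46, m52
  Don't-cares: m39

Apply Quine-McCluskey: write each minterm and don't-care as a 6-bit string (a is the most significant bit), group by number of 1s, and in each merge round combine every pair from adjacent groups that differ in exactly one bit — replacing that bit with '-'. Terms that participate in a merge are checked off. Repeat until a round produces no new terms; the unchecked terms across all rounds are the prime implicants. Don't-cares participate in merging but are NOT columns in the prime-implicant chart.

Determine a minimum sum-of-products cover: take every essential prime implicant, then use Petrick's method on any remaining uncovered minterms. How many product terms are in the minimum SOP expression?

8

size-2^0 implicants → 000001(✓)  000100(✓)  000110(✓)  010000(✓)  010001(✓)  010010(✓)  100000(✓)  100001(✓)  100110(✓)  100111(✓)  101000(✓)  101101  101110(✓)  110100
size-2^1 implicants → -00001  -00110  0-0001  0001-0  0100-0  01000-  10-000  10-110  10000-  10011-
Unchecked terms (primes): -00001, -00110, 0-0001, 0001-0, 0100-0, 01000-, 10-000, 10-110, 10000-, 10011-, 101101, 110100
Minterm coverage:
  m1 ⊆ -00001,0-0001
  m4 ⊆ 0001-0 [E]
  m6 ⊆ -00110,0001-0
  m16 ⊆ 0100-0,01000-
  m17 ⊆ 0-0001,01000-
  m18 ⊆ 0100-0 [E]
  m32 ⊆ 10-000,10000-
  m33 ⊆ -00001,10000-
  m38 ⊆ -00110,10-110,10011-
  m40 ⊆ 10-000 [E]
  m45 ⊆ 101101 [E]
  m46 ⊆ 10-110 [E]
  m52 ⊆ 110100 [E]
E = {0001-0, 0100-0, 10-000, 10-110, 101101, 110100}
Petrick residual → -00001, 0-0001
Cover = b'c'd'e'f + a'c'd'e'f + a'b'c'df' + a'bc'd'f' + ab'd'e'f' + ab'def' + ab'cde'f + abc'de'f'  |cover|=8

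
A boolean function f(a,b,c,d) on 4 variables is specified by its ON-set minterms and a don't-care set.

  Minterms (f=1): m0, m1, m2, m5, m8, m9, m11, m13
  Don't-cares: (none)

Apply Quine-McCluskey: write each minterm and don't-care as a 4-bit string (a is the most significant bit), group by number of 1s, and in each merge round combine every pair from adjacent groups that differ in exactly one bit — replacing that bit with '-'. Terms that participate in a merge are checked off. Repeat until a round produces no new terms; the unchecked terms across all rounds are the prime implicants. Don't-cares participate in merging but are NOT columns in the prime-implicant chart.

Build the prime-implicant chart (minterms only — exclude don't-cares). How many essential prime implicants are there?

[col 0] 0000*, 0001*, 0010*, 0101*, 1000*, 1001*, 1011*, 1101*
[col 1] -000*, -001*, -101*, 0-01*, 00-0, 000-*, 1-01*, 10-1, 100-*
[col 2] --01, -00-
Prime implicants: --01, -00-, 00-0, 10-1
PI chart (minterm → PIs covering it):
  0 | -00-,00-0
  1 | --01,-00-
  2 | 00-0  (sole → essential)
  5 | --01  (sole → essential)
  8 | -00-  (sole → essential)
  9 | --01,-00-,10-1
  11 | 10-1  (sole → essential)
  13 | --01  (sole → essential)
Essential prime implicants: --01, -00-, 00-0, 10-1

4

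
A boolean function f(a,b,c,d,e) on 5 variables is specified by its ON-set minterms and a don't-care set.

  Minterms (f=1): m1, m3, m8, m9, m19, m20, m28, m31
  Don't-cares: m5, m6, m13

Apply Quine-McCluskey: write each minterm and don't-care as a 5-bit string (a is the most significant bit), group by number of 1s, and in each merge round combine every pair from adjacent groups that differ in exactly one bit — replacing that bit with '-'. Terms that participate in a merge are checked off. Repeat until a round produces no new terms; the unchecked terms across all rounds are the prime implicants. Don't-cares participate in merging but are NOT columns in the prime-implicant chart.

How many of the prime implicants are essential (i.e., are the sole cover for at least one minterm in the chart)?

[col 0] 00001*, 00011*, 00101*, 00110, 01000*, 01001*, 01101*, 10011*, 10100*, 11100*, 11111
[col 1] -0011, 0-001*, 0-101*, 00-01*, 000-1, 01-01*, 0100-, 1-100
[col 2] 0--01
Prime implicants: -0011, 0--01, 000-1, 00110, 0100-, 1-100, 11111
PI chart (minterm → PIs covering it):
  1 | 0--01,000-1
  3 | -0011,000-1
  8 | 0100-  (sole → essential)
  9 | 0--01,0100-
  19 | -0011  (sole → essential)
  20 | 1-100  (sole → essential)
  28 | 1-100  (sole → essential)
  31 | 11111  (sole → essential)
Essential prime implicants: -0011, 0100-, 1-100, 11111

4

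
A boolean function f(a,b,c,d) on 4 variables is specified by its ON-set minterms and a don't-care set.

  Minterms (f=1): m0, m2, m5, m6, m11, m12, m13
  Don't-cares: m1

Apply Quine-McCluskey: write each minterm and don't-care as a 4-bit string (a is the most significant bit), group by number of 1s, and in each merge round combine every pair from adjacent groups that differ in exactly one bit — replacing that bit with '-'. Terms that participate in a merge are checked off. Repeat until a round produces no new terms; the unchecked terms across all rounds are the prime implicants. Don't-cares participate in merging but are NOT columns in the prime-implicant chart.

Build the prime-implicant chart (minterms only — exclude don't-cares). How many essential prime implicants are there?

3

size-2^0 implicants → 0000(✓)  0001(✓)  0010(✓)  0101(✓)  0110(✓)  1011  1100(✓)  1101(✓)
size-2^1 implicants → -101  0-01  0-10  00-0  000-  110-
Unchecked terms (primes): -101, 0-01, 0-10, 00-0, 000-, 1011, 110-
Minterm coverage:
  m0 ⊆ 00-0,000-
  m2 ⊆ 0-10,00-0
  m5 ⊆ -101,0-01
  m6 ⊆ 0-10 [E]
  m11 ⊆ 1011 [E]
  m12 ⊆ 110- [E]
  m13 ⊆ -101,110-
E = {0-10, 1011, 110-}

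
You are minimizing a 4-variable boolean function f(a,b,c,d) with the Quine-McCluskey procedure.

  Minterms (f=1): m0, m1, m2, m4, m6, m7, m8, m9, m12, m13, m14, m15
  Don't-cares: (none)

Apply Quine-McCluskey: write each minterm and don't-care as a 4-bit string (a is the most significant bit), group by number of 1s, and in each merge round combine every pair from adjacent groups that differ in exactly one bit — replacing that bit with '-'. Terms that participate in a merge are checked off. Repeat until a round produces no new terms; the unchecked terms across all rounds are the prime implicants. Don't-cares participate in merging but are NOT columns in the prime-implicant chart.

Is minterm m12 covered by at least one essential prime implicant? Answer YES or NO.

NO

size-2^0 implicants → 0000(✓)  0001(✓)  0010(✓)  0100(✓)  0110(✓)  0111(✓)  1000(✓)  1001(✓)  1100(✓)  1101(✓)  1110(✓)  1111(✓)
size-2^1 implicants → -000(✓)  -001(✓)  -100(✓)  -110(✓)  -111(✓)  0-00(✓)  0-10(✓)  00-0(✓)  000-(✓)  01-0(✓)  011-(✓)  1-00(✓)  1-01(✓)  100-(✓)  11-0(✓)  11-1(✓)  110-(✓)  111-(✓)
size-2^2 implicants → --00  -00-  -1-0  -11-  0--0  1-0-  11--
Unchecked terms (primes): --00, -00-, -1-0, -11-, 0--0, 1-0-, 11--
Minterm coverage:
  m0 ⊆ --00,-00-,0--0
  m1 ⊆ -00- [E]
  m2 ⊆ 0--0 [E]
  m4 ⊆ --00,-1-0,0--0
  m6 ⊆ -1-0,-11-,0--0
  m7 ⊆ -11- [E]
  m8 ⊆ --00,-00-,1-0-
  m9 ⊆ -00-,1-0-
  m12 ⊆ --00,-1-0,1-0-,11--
  m13 ⊆ 1-0-,11--
  m14 ⊆ -1-0,-11-,11--
  m15 ⊆ -11-,11--
E = {-00-, -11-, 0--0}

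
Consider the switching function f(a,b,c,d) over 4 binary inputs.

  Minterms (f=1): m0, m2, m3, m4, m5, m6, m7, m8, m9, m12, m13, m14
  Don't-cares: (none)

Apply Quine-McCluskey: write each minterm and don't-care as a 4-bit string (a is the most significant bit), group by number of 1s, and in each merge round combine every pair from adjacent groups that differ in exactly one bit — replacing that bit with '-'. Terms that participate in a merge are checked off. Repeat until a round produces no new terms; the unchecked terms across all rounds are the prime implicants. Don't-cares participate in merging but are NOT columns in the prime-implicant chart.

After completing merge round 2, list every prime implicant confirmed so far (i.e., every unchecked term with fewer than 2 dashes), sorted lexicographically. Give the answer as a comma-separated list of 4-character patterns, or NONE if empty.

Round 0: 0000✓ 0010✓ 0011✓ 0100✓ 0101✓ 0110✓ 0111✓ 1000✓ 1001✓ 1100✓ 1101✓ 1110✓
Round 1: -000✓ -100✓ -101✓ -110✓ 0-00✓ 0-10✓ 0-11✓ 00-0✓ 001-✓ 01-0✓ 01-1✓ 010-✓ 011-✓ 1-00✓ 1-01✓ 100-✓ 11-0✓ 110-✓
Round 2: --00 -1-0 -10- 0--0 0-1- 01-- 1-0-
PIs = {--00, -1-0, -10-, 0--0, 0-1-, 01--, 1-0-}

NONE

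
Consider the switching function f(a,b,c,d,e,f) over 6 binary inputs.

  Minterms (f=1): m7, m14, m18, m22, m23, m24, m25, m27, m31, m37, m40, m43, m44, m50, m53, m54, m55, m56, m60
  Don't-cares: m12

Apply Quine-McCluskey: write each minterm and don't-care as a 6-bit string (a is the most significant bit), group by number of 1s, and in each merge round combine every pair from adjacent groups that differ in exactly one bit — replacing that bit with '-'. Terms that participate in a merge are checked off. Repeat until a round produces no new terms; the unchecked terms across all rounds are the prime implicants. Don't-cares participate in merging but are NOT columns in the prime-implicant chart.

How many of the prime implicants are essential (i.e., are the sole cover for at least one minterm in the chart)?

[col 0] 000111*, 001100*, 001110*, 010010*, 010110*, 010111*, 011000*, 011001*, 011011*, 011111*, 100101*, 101000*, 101011, 101100*, 110010*, 110101*, 110110*, 110111*, 111000*, 111100*
[col 1] -01100, -10010*, -10110*, -10111*, -11000, 0-0111, 0011-0, 01-111, 010-10*, 01011-*, 011-11, 0110-1, 01100-, 1-0101, 1-1000*, 1-1100*, 101-00*, 110-10*, 1101-1, 11011-*, 111-00*
[col 2] -10-10, -1011-, 1-1-00
Prime implicants: -01100, -10-10, -1011-, -11000, 0-0111, 0011-0, 01-111, 011-11, 0110-1, 01100-, 1-0101, 1-1-00, 101011, 1101-1
PI chart (minterm → PIs covering it):
  7 | 0-0111  (sole → essential)
  14 | 0011-0  (sole → essential)
  18 | -10-10  (sole → essential)
  22 | -10-10,-1011-
  23 | -1011-,0-0111,01-111
  24 | -11000,01100-
  25 | 0110-1,01100-
  27 | 011-11,0110-1
  31 | 01-111,011-11
  37 | 1-0101  (sole → essential)
  40 | 1-1-00  (sole → essential)
  43 | 101011  (sole → essential)
  44 | -01100,1-1-00
  50 | -10-10  (sole → essential)
  53 | 1-0101,1101-1
  54 | -10-10,-1011-
  55 | -1011-,1101-1
  56 | -11000,1-1-00
  60 | 1-1-00  (sole → essential)
Essential prime implicants: -10-10, 0-0111, 0011-0, 1-0101, 1-1-00, 101011

6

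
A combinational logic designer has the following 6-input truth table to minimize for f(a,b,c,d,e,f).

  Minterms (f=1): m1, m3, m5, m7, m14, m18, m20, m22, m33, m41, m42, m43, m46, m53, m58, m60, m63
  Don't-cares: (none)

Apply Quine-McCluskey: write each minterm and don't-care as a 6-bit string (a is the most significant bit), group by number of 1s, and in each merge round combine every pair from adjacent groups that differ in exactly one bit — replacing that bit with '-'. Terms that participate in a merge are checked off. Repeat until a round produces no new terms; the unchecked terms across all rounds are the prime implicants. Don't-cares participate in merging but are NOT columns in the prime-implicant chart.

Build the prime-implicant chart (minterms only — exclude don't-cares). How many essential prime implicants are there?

Round 0: 000001✓ 000011✓ 000101✓ 000111✓ 001110✓ 010010✓ 010100✓ 010110✓ 100001✓ 101001✓ 101010✓ 101011✓ 101110✓ 110101 111010✓ 111100 111111
Round 1: -00001 -01110 000-01✓ 000-11✓ 0000-1✓ 0001-1✓ 010-10 0101-0 1-1010 10-001 101-10 1010-1 10101-
Round 2: 000--1
PIs = {-00001, -01110, 000--1, 010-10, 0101-0, 1-1010, 10-001, 101-10, 1010-1, 10101-, 110101, 111100, 111111}
Coverage chart:
  m1: -00001,000--1
  m3: 000--1 ←essential
  m5: 000--1 ←essential
  m7: 000--1 ←essential
  m14: -01110 ←essential
  m18: 010-10 ←essential
  m20: 0101-0 ←essential
  m22: 010-10,0101-0
  m33: -00001,10-001
  m41: 10-001,1010-1
  m42: 1-1010,101-10,10101-
  m43: 1010-1,10101-
  m46: -01110,101-10
  m53: 110101 ←essential
  m58: 1-1010 ←essential
  m60: 111100 ←essential
  m63: 111111 ←essential
Essential: -01110, 000--1, 010-10, 0101-0, 1-1010, 110101, 111100, 111111

8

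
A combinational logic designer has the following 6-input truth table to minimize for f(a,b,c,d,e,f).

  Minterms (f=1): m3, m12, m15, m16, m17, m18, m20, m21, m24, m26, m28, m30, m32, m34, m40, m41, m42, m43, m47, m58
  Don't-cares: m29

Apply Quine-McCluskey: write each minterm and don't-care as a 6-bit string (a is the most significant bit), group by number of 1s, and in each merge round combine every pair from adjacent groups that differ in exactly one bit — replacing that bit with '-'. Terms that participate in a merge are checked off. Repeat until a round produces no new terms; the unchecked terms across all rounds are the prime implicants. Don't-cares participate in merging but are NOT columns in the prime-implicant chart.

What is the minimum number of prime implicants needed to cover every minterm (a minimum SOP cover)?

9

Round 0: 000011 001100✓ 001111✓ 010000✓ 010001✓ 010010✓ 010100✓ 010101✓ 011000✓ 011010✓ 011100✓ 011101✓ 011110✓ 100000✓ 100010✓ 101000✓ 101001✓ 101010✓ 101011✓ 101111✓ 111010✓
Round 1: -01111 -11010 0-1100 01-000✓ 01-010✓ 01-100✓ 01-101✓ 010-00✓ 010-01✓ 0100-0✓ 01000-✓ 01010-✓ 011-00✓ 011-10✓ 0110-0✓ 0111-0✓ 01110-✓ 1-1010 10-000✓ 10-010✓ 1000-0✓ 101-11 1010-0✓ 1010-1✓ 10100-✓ 10101-✓
Round 2: 01--00 01-0-0 01-10- 010-0- 011--0 10-0-0 1010--
PIs = {-01111, -11010, 0-1100, 000011, 01--00, 01-0-0, 01-10-, 010-0-, 011--0, 1-1010, 10-0-0, 101-11, 1010--}
Coverage chart:
  m3: 000011 ←essential
  m12: 0-1100 ←essential
  m15: -01111 ←essential
  m16: 01--00,01-0-0,010-0-
  m17: 010-0- ←essential
  m18: 01-0-0 ←essential
  m20: 01--00,01-10-,010-0-
  m21: 01-10-,010-0-
  m24: 01--00,01-0-0,011--0
  m26: -11010,01-0-0,011--0
  m28: 0-1100,01--00,01-10-,011--0
  m30: 011--0 ←essential
  m32: 10-0-0 ←essential
  m34: 10-0-0 ←essential
  m40: 10-0-0,1010--
  m41: 1010-- ←essential
  m42: 1-1010,10-0-0,1010--
  m43: 101-11,1010--
  m47: -01111,101-11
  m58: -11010,1-1010
Essential: -01111, 0-1100, 000011, 01-0-0, 010-0-, 011--0, 10-0-0, 1010--
Petrick residual → -11010
Min cover (9 terms): b'cdef + bcd'ef' + a'cde'f' + a'b'c'd'ef + a'bd'f' + a'bc'e' + a'bcf' + ab'd'f' + ab'cd'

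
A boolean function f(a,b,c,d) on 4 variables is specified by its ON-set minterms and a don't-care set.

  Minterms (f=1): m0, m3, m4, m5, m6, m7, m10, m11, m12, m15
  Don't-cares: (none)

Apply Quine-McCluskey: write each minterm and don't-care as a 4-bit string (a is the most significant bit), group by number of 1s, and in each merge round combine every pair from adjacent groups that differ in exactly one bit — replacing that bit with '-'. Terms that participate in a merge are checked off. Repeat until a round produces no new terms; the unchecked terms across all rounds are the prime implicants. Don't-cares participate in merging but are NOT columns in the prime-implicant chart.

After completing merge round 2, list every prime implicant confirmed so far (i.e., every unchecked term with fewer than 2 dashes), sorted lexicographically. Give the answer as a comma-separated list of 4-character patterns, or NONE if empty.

size-2^0 implicants → 0000(✓)  0011(✓)  0100(✓)  0101(✓)  0110(✓)  0111(✓)  1010(✓)  1011(✓)  1100(✓)  1111(✓)
size-2^1 implicants → -011(✓)  -100  -111(✓)  0-00  0-11(✓)  01-0(✓)  01-1(✓)  010-(✓)  011-(✓)  1-11(✓)  101-
size-2^2 implicants → --11  01--
Unchecked terms (primes): --11, -100, 0-00, 01--, 101-

-100, 0-00, 101-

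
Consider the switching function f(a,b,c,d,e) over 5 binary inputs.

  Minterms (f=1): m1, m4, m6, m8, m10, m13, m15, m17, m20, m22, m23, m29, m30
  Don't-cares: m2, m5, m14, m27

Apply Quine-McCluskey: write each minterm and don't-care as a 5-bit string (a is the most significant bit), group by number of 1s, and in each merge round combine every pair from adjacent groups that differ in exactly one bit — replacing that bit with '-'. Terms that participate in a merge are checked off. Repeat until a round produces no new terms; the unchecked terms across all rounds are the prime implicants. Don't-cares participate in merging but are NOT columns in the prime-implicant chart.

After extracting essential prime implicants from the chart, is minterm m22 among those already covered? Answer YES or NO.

YES

Round 0: 00001✓ 00010✓ 00100✓ 00101✓ 00110✓ 01000✓ 01010✓ 01101✓ 01110✓ 01111✓ 10001✓ 10100✓ 10110✓ 10111✓ 11011 11101✓ 11110✓
Round 1: -0001 -0100✓ -0110✓ -1101 -1110✓ 0-010✓ 0-101 0-110✓ 00-01 00-10✓ 001-0✓ 0010- 01-10✓ 010-0 011-1 0111- 1-110✓ 101-0✓ 1011-
Round 2: --110 -01-0 0--10
PIs = {--110, -0001, -01-0, -1101, 0--10, 0-101, 00-01, 0010-, 010-0, 011-1, 0111-, 1011-, 11011}
Coverage chart:
  m1: -0001,00-01
  m4: -01-0,0010-
  m6: --110,-01-0,0--10
  m8: 010-0 ←essential
  m10: 0--10,010-0
  m13: -1101,0-101,011-1
  m15: 011-1,0111-
  m17: -0001 ←essential
  m20: -01-0 ←essential
  m22: --110,-01-0,1011-
  m23: 1011- ←essential
  m29: -1101 ←essential
  m30: --110 ←essential
Essential: --110, -0001, -01-0, -1101, 010-0, 1011-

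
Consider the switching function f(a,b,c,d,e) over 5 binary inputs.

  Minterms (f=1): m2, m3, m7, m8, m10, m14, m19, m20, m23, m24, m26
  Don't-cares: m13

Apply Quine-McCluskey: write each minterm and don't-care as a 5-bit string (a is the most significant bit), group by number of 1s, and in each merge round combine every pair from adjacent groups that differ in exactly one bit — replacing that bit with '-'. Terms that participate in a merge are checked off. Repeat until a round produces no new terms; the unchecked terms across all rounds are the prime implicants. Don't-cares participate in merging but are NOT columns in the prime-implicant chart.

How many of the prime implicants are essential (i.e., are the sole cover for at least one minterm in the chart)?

4

Round 0: 00010✓ 00011✓ 00111✓ 01000✓ 01010✓ 01101 01110✓ 10011✓ 10100 10111✓ 11000✓ 11010✓
Round 1: -0011✓ -0111✓ -1000✓ -1010✓ 0-010 00-11✓ 0001- 01-10 010-0✓ 10-11✓ 110-0✓
Round 2: -0-11 -10-0
PIs = {-0-11, -10-0, 0-010, 0001-, 01-10, 01101, 10100}
Coverage chart:
  m2: 0-010,0001-
  m3: -0-11,0001-
  m7: -0-11 ←essential
  m8: -10-0 ←essential
  m10: -10-0,0-010,01-10
  m14: 01-10 ←essential
  m19: -0-11 ←essential
  m20: 10100 ←essential
  m23: -0-11 ←essential
  m24: -10-0 ←essential
  m26: -10-0 ←essential
Essential: -0-11, -10-0, 01-10, 10100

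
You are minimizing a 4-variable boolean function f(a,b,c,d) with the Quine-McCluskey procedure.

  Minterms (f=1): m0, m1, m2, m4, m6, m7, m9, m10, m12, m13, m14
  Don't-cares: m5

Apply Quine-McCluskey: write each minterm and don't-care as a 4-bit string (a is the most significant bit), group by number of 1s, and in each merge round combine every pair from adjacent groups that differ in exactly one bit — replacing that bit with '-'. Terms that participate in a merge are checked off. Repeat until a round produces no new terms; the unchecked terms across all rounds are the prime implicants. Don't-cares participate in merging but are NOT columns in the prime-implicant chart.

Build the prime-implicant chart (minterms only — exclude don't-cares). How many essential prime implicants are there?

Round 0: 0000✓ 0001✓ 0010✓ 0100✓ 0101✓ 0110✓ 0111✓ 1001✓ 1010✓ 1100✓ 1101✓ 1110✓
Round 1: -001✓ -010✓ -100✓ -101✓ -110✓ 0-00✓ 0-01✓ 0-10✓ 00-0✓ 000-✓ 01-0✓ 01-1✓ 010-✓ 011-✓ 1-01✓ 1-10✓ 11-0✓ 110-✓
Round 2: --01 --10 -1-0 -10- 0--0 0-0- 01--
PIs = {--01, --10, -1-0, -10-, 0--0, 0-0-, 01--}
Coverage chart:
  m0: 0--0,0-0-
  m1: --01,0-0-
  m2: --10,0--0
  m4: -1-0,-10-,0--0,0-0-,01--
  m6: --10,-1-0,0--0,01--
  m7: 01-- ←essential
  m9: --01 ←essential
  m10: --10 ←essential
  m12: -1-0,-10-
  m13: --01,-10-
  m14: --10,-1-0
Essential: --01, --10, 01--

3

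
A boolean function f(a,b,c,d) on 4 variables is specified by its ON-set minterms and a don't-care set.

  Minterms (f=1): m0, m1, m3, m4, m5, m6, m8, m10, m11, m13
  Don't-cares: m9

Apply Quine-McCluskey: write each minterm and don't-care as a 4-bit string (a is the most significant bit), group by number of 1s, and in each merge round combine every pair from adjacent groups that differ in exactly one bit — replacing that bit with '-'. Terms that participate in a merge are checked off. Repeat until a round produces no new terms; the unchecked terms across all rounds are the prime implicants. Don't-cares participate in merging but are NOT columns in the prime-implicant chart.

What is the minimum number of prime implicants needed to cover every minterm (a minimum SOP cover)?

Round 0: 0000✓ 0001✓ 0011✓ 0100✓ 0101✓ 0110✓ 1000✓ 1001✓ 1010✓ 1011✓ 1101✓
Round 1: -000✓ -001✓ -011✓ -101✓ 0-00✓ 0-01✓ 00-1✓ 000-✓ 01-0 010-✓ 1-01✓ 10-0✓ 10-1✓ 100-✓ 101-✓
Round 2: --01 -0-1 -00- 0-0- 10--
PIs = {--01, -0-1, -00-, 0-0-, 01-0, 10--}
Coverage chart:
  m0: -00-,0-0-
  m1: --01,-0-1,-00-,0-0-
  m3: -0-1 ←essential
  m4: 0-0-,01-0
  m5: --01,0-0-
  m6: 01-0 ←essential
  m8: -00-,10--
  m10: 10-- ←essential
  m11: -0-1,10--
  m13: --01 ←essential
Essential: --01, -0-1, 01-0, 10--
Petrick residual → -00-
Min cover (5 terms): c'd + b'd + b'c' + a'bd' + ab'

5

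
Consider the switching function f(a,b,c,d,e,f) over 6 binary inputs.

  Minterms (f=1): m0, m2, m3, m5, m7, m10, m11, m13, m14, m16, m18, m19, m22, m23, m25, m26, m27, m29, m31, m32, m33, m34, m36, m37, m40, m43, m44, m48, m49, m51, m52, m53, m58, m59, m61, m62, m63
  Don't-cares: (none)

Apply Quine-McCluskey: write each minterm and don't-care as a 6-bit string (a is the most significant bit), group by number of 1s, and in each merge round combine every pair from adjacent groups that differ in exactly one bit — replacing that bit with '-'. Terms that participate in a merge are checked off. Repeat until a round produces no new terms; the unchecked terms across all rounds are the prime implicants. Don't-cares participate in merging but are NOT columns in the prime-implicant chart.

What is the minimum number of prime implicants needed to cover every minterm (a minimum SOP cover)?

14

Round 0: 000000✓ 000010✓ 000011✓ 000101✓ 000111✓ 001010✓ 001011✓ 001101✓ 001110✓ 010000✓ 010010✓ 010011✓ 010110✓ 010111✓ 011001✓ 011010✓ 011011✓ 011101✓ 011111✓ 100000✓ 100001✓ 100010✓ 100100✓ 100101✓ 101000✓ 101011✓ 101100✓ 110000✓ 110001✓ 110011✓ 110100✓ 110101✓ 111010✓ 111011✓ 111101✓ 111110✓ 111111✓
Round 1: -00000✓ -00010✓ -00101 -01011✓ -10000✓ -10011✓ -11010✓ -11011✓ -11101✓ -11111✓ 0-0000✓ 0-0010✓ 0-0011✓ 0-0111✓ 0-1010✓ 0-1011✓ 0-1101 00-010✓ 00-011✓ 00-101 000-11✓ 0000-0✓ 00001-✓ 0001-1 001-10 00101-✓ 01-010✓ 01-011✓ 01-111✓ 010-10✓ 010-11✓ 0100-0✓ 01001-✓ 01011-✓ 011-01✓ 011-11✓ 0110-1✓ 01101-✓ 0111-1✓ 1-0000✓ 1-0001✓ 1-0100✓ 1-0101✓ 1-1011✓ 10-000✓ 10-100✓ 100-00✓ 100-01✓ 1000-0✓ 10000-✓ 10010-✓ 101-00✓ 11-011✓ 11-101 110-00✓ 110-01✓ 1100-1 11000-✓ 11010-✓ 111-10✓ 111-11✓ 11101-✓ 1111-1✓ 11111-✓
Round 2: --0000 --1011 -000-0 -1-011 -11-11 -1101- -111-1 0--010✓ 0--011✓ 0-0-11 0-00-0 0-001-✓ 0-101-✓ 00-01-✓ 01--11 01-01-✓ 010-1- 011--1 1-0-00✓ 1-0-01✓ 1-000-✓ 1-010-✓ 10--00 100-0-✓ 110-0-✓ 111-1-
Round 3: 0--01- 1-0-0-
PIs = {--0000, --1011, -000-0, -00101, -1-011, -11-11, -1101-, -111-1, 0--01-, 0-0-11, 0-00-0, 0-1101, 00-101, 0001-1, 001-10, 01--11, 010-1-, 011--1, 1-0-0-, 10--00, 11-101, 1100-1, 111-1-}
Coverage chart:
  m0: --0000,-000-0,0-00-0
  m2: -000-0,0--01-,0-00-0
  m3: 0--01-,0-0-11
  m5: -00101,00-101,0001-1
  m7: 0-0-11,0001-1
  m10: 0--01-,001-10
  m11: --1011,0--01-
  m13: 0-1101,00-101
  m14: 001-10 ←essential
  m16: --0000,0-00-0
  m18: 0--01-,0-00-0,010-1-
  m19: -1-011,0--01-,0-0-11,01--11,010-1-
  m22: 010-1- ←essential
  m23: 0-0-11,01--11,010-1-
  m25: 011--1 ←essential
  m26: -1101-,0--01-
  m27: --1011,-1-011,-11-11,-1101-,0--01-,01--11,011--1
  m29: -111-1,0-1101,011--1
  m31: -11-11,-111-1,01--11,011--1
  m32: --0000,-000-0,1-0-0-,10--00
  m33: 1-0-0- ←essential
  m34: -000-0 ←essential
  m36: 1-0-0-,10--00
  m37: -00101,1-0-0-
  m40: 10--00 ←essential
  m43: --1011 ←essential
  m44: 10--00 ←essential
  m48: --0000,1-0-0-
  m49: 1-0-0-,1100-1
  m51: -1-011,1100-1
  m52: 1-0-0- ←essential
  m53: 1-0-0-,11-101
  m58: -1101-,111-1-
  m59: --1011,-1-011,-11-11,-1101-,111-1-
  m61: -111-1,11-101
  m62: 111-1- ←essential
  m63: -11-11,-111-1,111-1-
Essential: --1011, -000-0, 001-10, 010-1-, 011--1, 1-0-0-, 10--00, 111-1-
Petrick residual → --0000, -1-011, -1101-, -111-1, 0-0-11, 00-101
Min cover (14 terms): c'd'e'f' + cd'ef + b'c'd'f' + bd'ef + bcd'e + bcdf + a'c'ef + a'b'de'f + a'b'cef' + a'bc'e + a'bcf + ac'e' + ab'e'f' + abce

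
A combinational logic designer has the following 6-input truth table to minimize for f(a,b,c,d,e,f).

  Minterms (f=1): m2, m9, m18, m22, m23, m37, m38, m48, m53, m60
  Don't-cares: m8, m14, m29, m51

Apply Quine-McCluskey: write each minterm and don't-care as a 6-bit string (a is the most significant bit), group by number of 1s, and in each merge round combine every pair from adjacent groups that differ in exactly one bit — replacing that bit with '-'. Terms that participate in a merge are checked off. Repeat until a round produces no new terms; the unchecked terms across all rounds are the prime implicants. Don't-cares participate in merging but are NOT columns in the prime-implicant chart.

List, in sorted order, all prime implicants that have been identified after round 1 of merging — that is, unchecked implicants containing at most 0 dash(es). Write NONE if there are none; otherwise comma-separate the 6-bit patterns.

001110, 011101, 100110, 110000, 110011, 111100

size-2^0 implicants → 000010(✓)  001000(✓)  001001(✓)  001110  010010(✓)  010110(✓)  010111(✓)  011101  100101(✓)  100110  110000  110011  110101(✓)  111100
size-2^1 implicants → 0-0010  00100-  010-10  01011-  1-0101
Unchecked terms (primes): 0-0010, 00100-, 001110, 010-10, 01011-, 011101, 1-0101, 100110, 110000, 110011, 111100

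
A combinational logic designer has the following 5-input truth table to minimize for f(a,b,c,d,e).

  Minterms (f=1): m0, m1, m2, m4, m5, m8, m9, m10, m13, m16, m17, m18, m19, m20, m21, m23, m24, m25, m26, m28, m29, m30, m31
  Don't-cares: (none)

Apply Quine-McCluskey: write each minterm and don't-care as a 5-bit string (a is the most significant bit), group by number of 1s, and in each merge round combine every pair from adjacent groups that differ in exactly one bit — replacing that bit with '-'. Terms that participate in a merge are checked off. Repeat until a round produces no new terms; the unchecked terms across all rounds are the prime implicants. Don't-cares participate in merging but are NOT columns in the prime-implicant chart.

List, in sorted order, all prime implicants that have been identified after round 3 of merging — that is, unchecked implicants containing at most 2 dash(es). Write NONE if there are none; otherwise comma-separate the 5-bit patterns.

Round 0: 00000✓ 00001✓ 00010✓ 00100✓ 00101✓ 01000✓ 01001✓ 01010✓ 01101✓ 10000✓ 10001✓ 10010✓ 10011✓ 10100✓ 10101✓ 10111✓ 11000✓ 11001✓ 11010✓ 11100✓ 11101✓ 11110✓ 11111✓
Round 1: -0000✓ -0001✓ -0010✓ -0100✓ -0101✓ -1000✓ -1001✓ -1010✓ -1101✓ 0-000✓ 0-001✓ 0-010✓ 0-101✓ 00-00✓ 00-01✓ 000-0✓ 0000-✓ 0010-✓ 01-01✓ 010-0✓ 0100-✓ 1-000✓ 1-001✓ 1-010✓ 1-100✓ 1-101✓ 1-111✓ 10-00✓ 10-01✓ 10-11✓ 100-0✓ 100-1✓ 1000-✓ 1001-✓ 101-1✓ 1010-✓ 11-00✓ 11-01✓ 11-10✓ 110-0✓ 1100-✓ 111-0✓ 111-1✓ 1110-✓ 1111-✓
Round 2: --000✓ --001✓ --010✓ --101✓ -0-00✓ -0-01✓ -00-0✓ -000-✓ -010-✓ -1-01✓ -10-0✓ -100-✓ 0--01✓ 0-0-0✓ 0-00-✓ 00-0-✓ 1--00✓ 1--01✓ 1-0-0✓ 1-00-✓ 1-1-1 1-10-✓ 10--1 10-0-✓ 100-- 11--0 11-0-✓ 111--
Round 3: ---01 --0-0 --00- -0-0- 1--0-
PIs = {---01, --0-0, --00-, -0-0-, 1--0-, 1-1-1, 10--1, 100--, 11--0, 111--}

1-1-1, 10--1, 100--, 11--0, 111--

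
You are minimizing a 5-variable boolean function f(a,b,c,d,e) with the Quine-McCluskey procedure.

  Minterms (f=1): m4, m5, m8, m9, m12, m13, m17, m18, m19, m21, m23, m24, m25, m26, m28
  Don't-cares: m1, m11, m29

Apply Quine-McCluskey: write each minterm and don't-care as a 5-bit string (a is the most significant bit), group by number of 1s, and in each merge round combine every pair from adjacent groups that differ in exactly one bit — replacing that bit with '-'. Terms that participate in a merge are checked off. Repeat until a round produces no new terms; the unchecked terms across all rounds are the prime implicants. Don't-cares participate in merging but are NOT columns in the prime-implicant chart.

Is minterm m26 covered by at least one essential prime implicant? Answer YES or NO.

NO

[col 0] 00001*, 00100*, 00101*, 01000*, 01001*, 01011*, 01100*, 01101*, 10001*, 10010*, 10011*, 10101*, 10111*, 11000*, 11001*, 11010*, 11100*, 11101*
[col 1] -0001*, -0101*, -1000*, -1001*, -1100*, -1101*, 0-001*, 0-100*, 0-101*, 00-01*, 0010-*, 01-00*, 01-01*, 010-1, 0100-*, 0110-*, 1-001*, 1-010, 1-101*, 10-01*, 10-11*, 100-1*, 1001-, 101-1*, 11-00*, 11-01*, 110-0, 1100-*, 1110-*
[col 2] --001*, --101*, -0-01*, -1-00*, -1-01*, -100-*, -110-*, 0--01*, 0-10-, 01-0-*, 1--01*, 10--1, 11-0-*
[col 3] ---01, -1-0-
Prime implicants: ---01, -1-0-, 0-10-, 010-1, 1-010, 10--1, 1001-, 110-0
PI chart (minterm → PIs covering it):
  4 | 0-10-  (sole → essential)
  5 | ---01,0-10-
  8 | -1-0-  (sole → essential)
  9 | ---01,-1-0-,010-1
  12 | -1-0-,0-10-
  13 | ---01,-1-0-,0-10-
  17 | ---01,10--1
  18 | 1-010,1001-
  19 | 10--1,1001-
  21 | ---01,10--1
  23 | 10--1  (sole → essential)
  24 | -1-0-,110-0
  25 | ---01,-1-0-
  26 | 1-010,110-0
  28 | -1-0-  (sole → essential)
Essential prime implicants: -1-0-, 0-10-, 10--1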